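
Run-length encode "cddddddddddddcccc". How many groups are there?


Input: cddddddddddddcccc
Scanning for consecutive runs:
  Group 1: 'c' x 1 (positions 0-0)
  Group 2: 'd' x 12 (positions 1-12)
  Group 3: 'c' x 4 (positions 13-16)
Total groups: 3

3


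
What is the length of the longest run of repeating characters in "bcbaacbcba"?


Input: "bcbaacbcba"
Scanning for longest run:
  Position 1 ('c'): new char, reset run to 1
  Position 2 ('b'): new char, reset run to 1
  Position 3 ('a'): new char, reset run to 1
  Position 4 ('a'): continues run of 'a', length=2
  Position 5 ('c'): new char, reset run to 1
  Position 6 ('b'): new char, reset run to 1
  Position 7 ('c'): new char, reset run to 1
  Position 8 ('b'): new char, reset run to 1
  Position 9 ('a'): new char, reset run to 1
Longest run: 'a' with length 2

2


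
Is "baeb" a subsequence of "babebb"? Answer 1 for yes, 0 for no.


Check if "baeb" is a subsequence of "babebb"
Greedy scan:
  Position 0 ('b'): matches sub[0] = 'b'
  Position 1 ('a'): matches sub[1] = 'a'
  Position 2 ('b'): no match needed
  Position 3 ('e'): matches sub[2] = 'e'
  Position 4 ('b'): matches sub[3] = 'b'
  Position 5 ('b'): no match needed
All 4 characters matched => is a subsequence

1


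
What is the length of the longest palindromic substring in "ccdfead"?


Input: "ccdfead"
Checking substrings for palindromes:
  [0:2] "cc" (len 2) => palindrome
Longest palindromic substring: "cc" with length 2

2


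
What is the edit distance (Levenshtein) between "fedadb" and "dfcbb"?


Computing edit distance: "fedadb" -> "dfcbb"
DP table:
           d    f    c    b    b
      0    1    2    3    4    5
  f   1    1    1    2    3    4
  e   2    2    2    2    3    4
  d   3    2    3    3    3    4
  a   4    3    3    4    4    4
  d   5    4    4    4    5    5
  b   6    5    5    5    4    5
Edit distance = dp[6][5] = 5

5


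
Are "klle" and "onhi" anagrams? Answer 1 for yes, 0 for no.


Strings: "klle", "onhi"
Sorted first:  ekll
Sorted second: hino
Differ at position 0: 'e' vs 'h' => not anagrams

0


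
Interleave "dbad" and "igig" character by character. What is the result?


Interleaving "dbad" and "igig":
  Position 0: 'd' from first, 'i' from second => "di"
  Position 1: 'b' from first, 'g' from second => "bg"
  Position 2: 'a' from first, 'i' from second => "ai"
  Position 3: 'd' from first, 'g' from second => "dg"
Result: dibgaidg

dibgaidg


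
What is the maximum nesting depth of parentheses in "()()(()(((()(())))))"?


Input: "()()(()(((()(())))))"
Tracking depth:
  Position 0 '(': depth becomes 1
  Position 1 ')': depth becomes 0
  Position 2 '(': depth becomes 1
  Position 3 ')': depth becomes 0
  Position 4 '(': depth becomes 1
  Position 5 '(': depth becomes 2
  Position 6 ')': depth becomes 1
  Position 7 '(': depth becomes 2
  Position 8 '(': depth becomes 3
  Position 9 '(': depth becomes 4
  Position 10 '(': depth becomes 5
  Position 11 ')': depth becomes 4
  Position 12 '(': depth becomes 5
  Position 13 '(': depth becomes 6
  Position 14 ')': depth becomes 5
  Position 15 ')': depth becomes 4
  Position 16 ')': depth becomes 3
  Position 17 ')': depth becomes 2
  Position 18 ')': depth becomes 1
  Position 19 ')': depth becomes 0
Maximum depth reached: 6

6


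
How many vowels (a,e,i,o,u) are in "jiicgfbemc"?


Input: jiicgfbemc
Checking each character:
  'j' at position 0: consonant
  'i' at position 1: vowel (running total: 1)
  'i' at position 2: vowel (running total: 2)
  'c' at position 3: consonant
  'g' at position 4: consonant
  'f' at position 5: consonant
  'b' at position 6: consonant
  'e' at position 7: vowel (running total: 3)
  'm' at position 8: consonant
  'c' at position 9: consonant
Total vowels: 3

3


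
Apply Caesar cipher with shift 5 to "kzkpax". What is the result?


Caesar cipher: shift "kzkpax" by 5
  'k' (pos 10) + 5 = pos 15 = 'p'
  'z' (pos 25) + 5 = pos 4 = 'e'
  'k' (pos 10) + 5 = pos 15 = 'p'
  'p' (pos 15) + 5 = pos 20 = 'u'
  'a' (pos 0) + 5 = pos 5 = 'f'
  'x' (pos 23) + 5 = pos 2 = 'c'
Result: pepufc

pepufc


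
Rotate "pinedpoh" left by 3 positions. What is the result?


Input: "pinedpoh", rotate left by 3
First 3 characters: "pin"
Remaining characters: "edpoh"
Concatenate remaining + first: "edpoh" + "pin" = "edpohpin"

edpohpin


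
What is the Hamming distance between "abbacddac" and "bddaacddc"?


Comparing "abbacddac" and "bddaacddc" position by position:
  Position 0: 'a' vs 'b' => differ
  Position 1: 'b' vs 'd' => differ
  Position 2: 'b' vs 'd' => differ
  Position 3: 'a' vs 'a' => same
  Position 4: 'c' vs 'a' => differ
  Position 5: 'd' vs 'c' => differ
  Position 6: 'd' vs 'd' => same
  Position 7: 'a' vs 'd' => differ
  Position 8: 'c' vs 'c' => same
Total differences (Hamming distance): 6

6


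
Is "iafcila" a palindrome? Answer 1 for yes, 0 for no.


Input: iafcila
Reversed: alicfai
  Compare pos 0 ('i') with pos 6 ('a'): MISMATCH
  Compare pos 1 ('a') with pos 5 ('l'): MISMATCH
  Compare pos 2 ('f') with pos 4 ('i'): MISMATCH
Result: not a palindrome

0


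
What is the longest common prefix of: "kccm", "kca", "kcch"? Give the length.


Words: kccm, kca, kcch
  Position 0: all 'k' => match
  Position 1: all 'c' => match
  Position 2: ('c', 'a', 'c') => mismatch, stop
LCP = "kc" (length 2)

2


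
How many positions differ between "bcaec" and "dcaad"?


Comparing "bcaec" and "dcaad" position by position:
  Position 0: 'b' vs 'd' => DIFFER
  Position 1: 'c' vs 'c' => same
  Position 2: 'a' vs 'a' => same
  Position 3: 'e' vs 'a' => DIFFER
  Position 4: 'c' vs 'd' => DIFFER
Positions that differ: 3

3


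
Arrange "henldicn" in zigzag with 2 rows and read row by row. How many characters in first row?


Zigzag "henldicn" into 2 rows:
Placing characters:
  'h' => row 0
  'e' => row 1
  'n' => row 0
  'l' => row 1
  'd' => row 0
  'i' => row 1
  'c' => row 0
  'n' => row 1
Rows:
  Row 0: "hndc"
  Row 1: "elin"
First row length: 4

4


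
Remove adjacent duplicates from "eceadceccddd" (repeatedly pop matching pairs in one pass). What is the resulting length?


Input: eceadceccddd
Stack-based adjacent duplicate removal:
  Read 'e': push. Stack: e
  Read 'c': push. Stack: ec
  Read 'e': push. Stack: ece
  Read 'a': push. Stack: ecea
  Read 'd': push. Stack: ecead
  Read 'c': push. Stack: eceadc
  Read 'e': push. Stack: eceadce
  Read 'c': push. Stack: eceadcec
  Read 'c': matches stack top 'c' => pop. Stack: eceadce
  Read 'd': push. Stack: eceadced
  Read 'd': matches stack top 'd' => pop. Stack: eceadce
  Read 'd': push. Stack: eceadced
Final stack: "eceadced" (length 8)

8


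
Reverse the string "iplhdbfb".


Input: iplhdbfb
Reading characters right to left:
  Position 7: 'b'
  Position 6: 'f'
  Position 5: 'b'
  Position 4: 'd'
  Position 3: 'h'
  Position 2: 'l'
  Position 1: 'p'
  Position 0: 'i'
Reversed: bfbdhlpi

bfbdhlpi


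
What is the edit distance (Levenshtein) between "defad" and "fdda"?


Computing edit distance: "defad" -> "fdda"
DP table:
           f    d    d    a
      0    1    2    3    4
  d   1    1    1    2    3
  e   2    2    2    2    3
  f   3    2    3    3    3
  a   4    3    3    4    3
  d   5    4    3    3    4
Edit distance = dp[5][4] = 4

4


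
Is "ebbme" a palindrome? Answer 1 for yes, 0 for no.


Input: ebbme
Reversed: embbe
  Compare pos 0 ('e') with pos 4 ('e'): match
  Compare pos 1 ('b') with pos 3 ('m'): MISMATCH
Result: not a palindrome

0


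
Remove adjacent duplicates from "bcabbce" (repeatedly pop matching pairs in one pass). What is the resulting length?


Input: bcabbce
Stack-based adjacent duplicate removal:
  Read 'b': push. Stack: b
  Read 'c': push. Stack: bc
  Read 'a': push. Stack: bca
  Read 'b': push. Stack: bcab
  Read 'b': matches stack top 'b' => pop. Stack: bca
  Read 'c': push. Stack: bcac
  Read 'e': push. Stack: bcace
Final stack: "bcace" (length 5)

5


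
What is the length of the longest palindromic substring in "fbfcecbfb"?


Input: "fbfcecbfb"
Checking substrings for palindromes:
  [0:3] "fbf" (len 3) => palindrome
  [3:6] "cec" (len 3) => palindrome
  [6:9] "bfb" (len 3) => palindrome
Longest palindromic substring: "fbf" with length 3

3


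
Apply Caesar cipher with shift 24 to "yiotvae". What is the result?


Caesar cipher: shift "yiotvae" by 24
  'y' (pos 24) + 24 = pos 22 = 'w'
  'i' (pos 8) + 24 = pos 6 = 'g'
  'o' (pos 14) + 24 = pos 12 = 'm'
  't' (pos 19) + 24 = pos 17 = 'r'
  'v' (pos 21) + 24 = pos 19 = 't'
  'a' (pos 0) + 24 = pos 24 = 'y'
  'e' (pos 4) + 24 = pos 2 = 'c'
Result: wgmrtyc

wgmrtyc


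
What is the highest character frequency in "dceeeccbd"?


Input: dceeeccbd
Character counts:
  'b': 1
  'c': 3
  'd': 2
  'e': 3
Maximum frequency: 3

3


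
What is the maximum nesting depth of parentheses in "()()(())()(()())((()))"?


Input: "()()(())()(()())((()))"
Tracking depth:
  Position 0 '(': depth becomes 1
  Position 1 ')': depth becomes 0
  Position 2 '(': depth becomes 1
  Position 3 ')': depth becomes 0
  Position 4 '(': depth becomes 1
  Position 5 '(': depth becomes 2
  Position 6 ')': depth becomes 1
  Position 7 ')': depth becomes 0
  Position 8 '(': depth becomes 1
  Position 9 ')': depth becomes 0
  Position 10 '(': depth becomes 1
  Position 11 '(': depth becomes 2
  Position 12 ')': depth becomes 1
  Position 13 '(': depth becomes 2
  Position 14 ')': depth becomes 1
  Position 15 ')': depth becomes 0
  Position 16 '(': depth becomes 1
  Position 17 '(': depth becomes 2
  Position 18 '(': depth becomes 3
  Position 19 ')': depth becomes 2
  Position 20 ')': depth becomes 1
  Position 21 ')': depth becomes 0
Maximum depth reached: 3

3


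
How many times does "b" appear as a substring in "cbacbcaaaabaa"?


Searching for "b" in "cbacbcaaaabaa"
Scanning each position:
  Position 0: "c" => no
  Position 1: "b" => MATCH
  Position 2: "a" => no
  Position 3: "c" => no
  Position 4: "b" => MATCH
  Position 5: "c" => no
  Position 6: "a" => no
  Position 7: "a" => no
  Position 8: "a" => no
  Position 9: "a" => no
  Position 10: "b" => MATCH
  Position 11: "a" => no
  Position 12: "a" => no
Total occurrences: 3

3


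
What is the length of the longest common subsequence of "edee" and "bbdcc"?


LCS of "edee" and "bbdcc"
DP table:
           b    b    d    c    c
      0    0    0    0    0    0
  e   0    0    0    0    0    0
  d   0    0    0    1    1    1
  e   0    0    0    1    1    1
  e   0    0    0    1    1    1
LCS length = dp[4][5] = 1

1


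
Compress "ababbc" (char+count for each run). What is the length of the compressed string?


Input: ababbc
Runs:
  'a' x 1 => "a1"
  'b' x 1 => "b1"
  'a' x 1 => "a1"
  'b' x 2 => "b2"
  'c' x 1 => "c1"
Compressed: "a1b1a1b2c1"
Compressed length: 10

10


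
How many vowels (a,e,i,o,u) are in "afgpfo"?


Input: afgpfo
Checking each character:
  'a' at position 0: vowel (running total: 1)
  'f' at position 1: consonant
  'g' at position 2: consonant
  'p' at position 3: consonant
  'f' at position 4: consonant
  'o' at position 5: vowel (running total: 2)
Total vowels: 2

2


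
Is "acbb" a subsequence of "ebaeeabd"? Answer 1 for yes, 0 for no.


Check if "acbb" is a subsequence of "ebaeeabd"
Greedy scan:
  Position 0 ('e'): no match needed
  Position 1 ('b'): no match needed
  Position 2 ('a'): matches sub[0] = 'a'
  Position 3 ('e'): no match needed
  Position 4 ('e'): no match needed
  Position 5 ('a'): no match needed
  Position 6 ('b'): no match needed
  Position 7 ('d'): no match needed
Only matched 1/4 characters => not a subsequence

0


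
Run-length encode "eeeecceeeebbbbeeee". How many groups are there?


Input: eeeecceeeebbbbeeee
Scanning for consecutive runs:
  Group 1: 'e' x 4 (positions 0-3)
  Group 2: 'c' x 2 (positions 4-5)
  Group 3: 'e' x 4 (positions 6-9)
  Group 4: 'b' x 4 (positions 10-13)
  Group 5: 'e' x 4 (positions 14-17)
Total groups: 5

5


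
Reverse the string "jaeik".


Input: jaeik
Reading characters right to left:
  Position 4: 'k'
  Position 3: 'i'
  Position 2: 'e'
  Position 1: 'a'
  Position 0: 'j'
Reversed: kieaj

kieaj


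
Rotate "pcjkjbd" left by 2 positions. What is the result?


Input: "pcjkjbd", rotate left by 2
First 2 characters: "pc"
Remaining characters: "jkjbd"
Concatenate remaining + first: "jkjbd" + "pc" = "jkjbdpc"

jkjbdpc


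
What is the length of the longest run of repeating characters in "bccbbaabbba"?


Input: "bccbbaabbba"
Scanning for longest run:
  Position 1 ('c'): new char, reset run to 1
  Position 2 ('c'): continues run of 'c', length=2
  Position 3 ('b'): new char, reset run to 1
  Position 4 ('b'): continues run of 'b', length=2
  Position 5 ('a'): new char, reset run to 1
  Position 6 ('a'): continues run of 'a', length=2
  Position 7 ('b'): new char, reset run to 1
  Position 8 ('b'): continues run of 'b', length=2
  Position 9 ('b'): continues run of 'b', length=3
  Position 10 ('a'): new char, reset run to 1
Longest run: 'b' with length 3

3


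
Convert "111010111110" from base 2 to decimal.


Input: "111010111110" in base 2
Positional expansion:
  Digit '1' (value 1) x 2^11 = 2048
  Digit '1' (value 1) x 2^10 = 1024
  Digit '1' (value 1) x 2^9 = 512
  Digit '0' (value 0) x 2^8 = 0
  Digit '1' (value 1) x 2^7 = 128
  Digit '0' (value 0) x 2^6 = 0
  Digit '1' (value 1) x 2^5 = 32
  Digit '1' (value 1) x 2^4 = 16
  Digit '1' (value 1) x 2^3 = 8
  Digit '1' (value 1) x 2^2 = 4
  Digit '1' (value 1) x 2^1 = 2
  Digit '0' (value 0) x 2^0 = 0
Sum = 3774

3774


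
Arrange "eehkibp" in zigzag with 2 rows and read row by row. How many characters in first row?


Zigzag "eehkibp" into 2 rows:
Placing characters:
  'e' => row 0
  'e' => row 1
  'h' => row 0
  'k' => row 1
  'i' => row 0
  'b' => row 1
  'p' => row 0
Rows:
  Row 0: "ehip"
  Row 1: "ekb"
First row length: 4

4


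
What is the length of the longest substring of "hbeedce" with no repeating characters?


Input: "hbeedce"
Sliding window (track last position of each char):
  Position 0 ('h'): window [0,0] length 1 -- new best
  Position 1 ('b'): window [0,1] length 2 -- new best
  Position 2 ('e'): window [0,2] length 3 -- new best
  Position 3 ('e'): repeat (last at 2), move window start to 3
  Position 3 ('e'): window [3,3] length 1
  Position 4 ('d'): window [3,4] length 2
  Position 5 ('c'): window [3,5] length 3
  Position 6 ('e'): repeat (last at 3), move window start to 4
  Position 6 ('e'): window [4,6] length 3
Longest substring with no repeats: "hbe" with length 3

3


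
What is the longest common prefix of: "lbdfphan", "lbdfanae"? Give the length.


Words: lbdfphan, lbdfanae
  Position 0: all 'l' => match
  Position 1: all 'b' => match
  Position 2: all 'd' => match
  Position 3: all 'f' => match
  Position 4: ('p', 'a') => mismatch, stop
LCP = "lbdf" (length 4)

4


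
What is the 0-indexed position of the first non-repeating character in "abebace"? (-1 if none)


Input: abebace
Character frequencies:
  'a': 2
  'b': 2
  'c': 1
  'e': 2
Scanning left to right for freq == 1:
  Position 0 ('a'): freq=2, skip
  Position 1 ('b'): freq=2, skip
  Position 2 ('e'): freq=2, skip
  Position 3 ('b'): freq=2, skip
  Position 4 ('a'): freq=2, skip
  Position 5 ('c'): unique! => answer = 5

5


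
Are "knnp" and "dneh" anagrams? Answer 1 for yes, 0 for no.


Strings: "knnp", "dneh"
Sorted first:  knnp
Sorted second: dehn
Differ at position 0: 'k' vs 'd' => not anagrams

0


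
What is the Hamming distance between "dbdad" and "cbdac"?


Comparing "dbdad" and "cbdac" position by position:
  Position 0: 'd' vs 'c' => differ
  Position 1: 'b' vs 'b' => same
  Position 2: 'd' vs 'd' => same
  Position 3: 'a' vs 'a' => same
  Position 4: 'd' vs 'c' => differ
Total differences (Hamming distance): 2

2


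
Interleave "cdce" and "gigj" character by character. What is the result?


Interleaving "cdce" and "gigj":
  Position 0: 'c' from first, 'g' from second => "cg"
  Position 1: 'd' from first, 'i' from second => "di"
  Position 2: 'c' from first, 'g' from second => "cg"
  Position 3: 'e' from first, 'j' from second => "ej"
Result: cgdicgej

cgdicgej


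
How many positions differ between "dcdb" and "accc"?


Comparing "dcdb" and "accc" position by position:
  Position 0: 'd' vs 'a' => DIFFER
  Position 1: 'c' vs 'c' => same
  Position 2: 'd' vs 'c' => DIFFER
  Position 3: 'b' vs 'c' => DIFFER
Positions that differ: 3

3


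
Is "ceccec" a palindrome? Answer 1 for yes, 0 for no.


Input: ceccec
Reversed: ceccec
  Compare pos 0 ('c') with pos 5 ('c'): match
  Compare pos 1 ('e') with pos 4 ('e'): match
  Compare pos 2 ('c') with pos 3 ('c'): match
Result: palindrome

1


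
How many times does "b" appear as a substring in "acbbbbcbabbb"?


Searching for "b" in "acbbbbcbabbb"
Scanning each position:
  Position 0: "a" => no
  Position 1: "c" => no
  Position 2: "b" => MATCH
  Position 3: "b" => MATCH
  Position 4: "b" => MATCH
  Position 5: "b" => MATCH
  Position 6: "c" => no
  Position 7: "b" => MATCH
  Position 8: "a" => no
  Position 9: "b" => MATCH
  Position 10: "b" => MATCH
  Position 11: "b" => MATCH
Total occurrences: 8

8


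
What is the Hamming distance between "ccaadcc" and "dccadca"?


Comparing "ccaadcc" and "dccadca" position by position:
  Position 0: 'c' vs 'd' => differ
  Position 1: 'c' vs 'c' => same
  Position 2: 'a' vs 'c' => differ
  Position 3: 'a' vs 'a' => same
  Position 4: 'd' vs 'd' => same
  Position 5: 'c' vs 'c' => same
  Position 6: 'c' vs 'a' => differ
Total differences (Hamming distance): 3

3


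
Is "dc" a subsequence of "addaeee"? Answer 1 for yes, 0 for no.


Check if "dc" is a subsequence of "addaeee"
Greedy scan:
  Position 0 ('a'): no match needed
  Position 1 ('d'): matches sub[0] = 'd'
  Position 2 ('d'): no match needed
  Position 3 ('a'): no match needed
  Position 4 ('e'): no match needed
  Position 5 ('e'): no match needed
  Position 6 ('e'): no match needed
Only matched 1/2 characters => not a subsequence

0


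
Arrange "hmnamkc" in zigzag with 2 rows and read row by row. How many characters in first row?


Zigzag "hmnamkc" into 2 rows:
Placing characters:
  'h' => row 0
  'm' => row 1
  'n' => row 0
  'a' => row 1
  'm' => row 0
  'k' => row 1
  'c' => row 0
Rows:
  Row 0: "hnmc"
  Row 1: "mak"
First row length: 4

4


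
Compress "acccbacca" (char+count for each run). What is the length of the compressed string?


Input: acccbacca
Runs:
  'a' x 1 => "a1"
  'c' x 3 => "c3"
  'b' x 1 => "b1"
  'a' x 1 => "a1"
  'c' x 2 => "c2"
  'a' x 1 => "a1"
Compressed: "a1c3b1a1c2a1"
Compressed length: 12

12


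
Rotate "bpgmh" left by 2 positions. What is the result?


Input: "bpgmh", rotate left by 2
First 2 characters: "bp"
Remaining characters: "gmh"
Concatenate remaining + first: "gmh" + "bp" = "gmhbp"

gmhbp


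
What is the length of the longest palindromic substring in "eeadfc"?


Input: "eeadfc"
Checking substrings for palindromes:
  [0:2] "ee" (len 2) => palindrome
Longest palindromic substring: "ee" with length 2

2


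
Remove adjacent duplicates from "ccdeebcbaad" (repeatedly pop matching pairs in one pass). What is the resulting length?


Input: ccdeebcbaad
Stack-based adjacent duplicate removal:
  Read 'c': push. Stack: c
  Read 'c': matches stack top 'c' => pop. Stack: (empty)
  Read 'd': push. Stack: d
  Read 'e': push. Stack: de
  Read 'e': matches stack top 'e' => pop. Stack: d
  Read 'b': push. Stack: db
  Read 'c': push. Stack: dbc
  Read 'b': push. Stack: dbcb
  Read 'a': push. Stack: dbcba
  Read 'a': matches stack top 'a' => pop. Stack: dbcb
  Read 'd': push. Stack: dbcbd
Final stack: "dbcbd" (length 5)

5


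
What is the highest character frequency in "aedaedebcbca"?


Input: aedaedebcbca
Character counts:
  'a': 3
  'b': 2
  'c': 2
  'd': 2
  'e': 3
Maximum frequency: 3

3


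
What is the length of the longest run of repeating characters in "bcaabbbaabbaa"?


Input: "bcaabbbaabbaa"
Scanning for longest run:
  Position 1 ('c'): new char, reset run to 1
  Position 2 ('a'): new char, reset run to 1
  Position 3 ('a'): continues run of 'a', length=2
  Position 4 ('b'): new char, reset run to 1
  Position 5 ('b'): continues run of 'b', length=2
  Position 6 ('b'): continues run of 'b', length=3
  Position 7 ('a'): new char, reset run to 1
  Position 8 ('a'): continues run of 'a', length=2
  Position 9 ('b'): new char, reset run to 1
  Position 10 ('b'): continues run of 'b', length=2
  Position 11 ('a'): new char, reset run to 1
  Position 12 ('a'): continues run of 'a', length=2
Longest run: 'b' with length 3

3


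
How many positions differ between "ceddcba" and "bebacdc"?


Comparing "ceddcba" and "bebacdc" position by position:
  Position 0: 'c' vs 'b' => DIFFER
  Position 1: 'e' vs 'e' => same
  Position 2: 'd' vs 'b' => DIFFER
  Position 3: 'd' vs 'a' => DIFFER
  Position 4: 'c' vs 'c' => same
  Position 5: 'b' vs 'd' => DIFFER
  Position 6: 'a' vs 'c' => DIFFER
Positions that differ: 5

5


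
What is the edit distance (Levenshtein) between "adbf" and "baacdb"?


Computing edit distance: "adbf" -> "baacdb"
DP table:
           b    a    a    c    d    b
      0    1    2    3    4    5    6
  a   1    1    1    2    3    4    5
  d   2    2    2    2    3    3    4
  b   3    2    3    3    3    4    3
  f   4    3    3    4    4    4    4
Edit distance = dp[4][6] = 4

4


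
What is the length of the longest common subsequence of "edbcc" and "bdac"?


LCS of "edbcc" and "bdac"
DP table:
           b    d    a    c
      0    0    0    0    0
  e   0    0    0    0    0
  d   0    0    1    1    1
  b   0    1    1    1    1
  c   0    1    1    1    2
  c   0    1    1    1    2
LCS length = dp[5][4] = 2

2


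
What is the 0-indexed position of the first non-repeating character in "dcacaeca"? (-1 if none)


Input: dcacaeca
Character frequencies:
  'a': 3
  'c': 3
  'd': 1
  'e': 1
Scanning left to right for freq == 1:
  Position 0 ('d'): unique! => answer = 0

0


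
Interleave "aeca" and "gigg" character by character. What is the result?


Interleaving "aeca" and "gigg":
  Position 0: 'a' from first, 'g' from second => "ag"
  Position 1: 'e' from first, 'i' from second => "ei"
  Position 2: 'c' from first, 'g' from second => "cg"
  Position 3: 'a' from first, 'g' from second => "ag"
Result: ageicgag

ageicgag


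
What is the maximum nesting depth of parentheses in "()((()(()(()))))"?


Input: "()((()(()(()))))"
Tracking depth:
  Position 0 '(': depth becomes 1
  Position 1 ')': depth becomes 0
  Position 2 '(': depth becomes 1
  Position 3 '(': depth becomes 2
  Position 4 '(': depth becomes 3
  Position 5 ')': depth becomes 2
  Position 6 '(': depth becomes 3
  Position 7 '(': depth becomes 4
  Position 8 ')': depth becomes 3
  Position 9 '(': depth becomes 4
  Position 10 '(': depth becomes 5
  Position 11 ')': depth becomes 4
  Position 12 ')': depth becomes 3
  Position 13 ')': depth becomes 2
  Position 14 ')': depth becomes 1
  Position 15 ')': depth becomes 0
Maximum depth reached: 5

5


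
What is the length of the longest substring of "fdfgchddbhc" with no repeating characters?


Input: "fdfgchddbhc"
Sliding window (track last position of each char):
  Position 0 ('f'): window [0,0] length 1 -- new best
  Position 1 ('d'): window [0,1] length 2 -- new best
  Position 2 ('f'): repeat (last at 0), move window start to 1
  Position 2 ('f'): window [1,2] length 2
  Position 3 ('g'): window [1,3] length 3 -- new best
  Position 4 ('c'): window [1,4] length 4 -- new best
  Position 5 ('h'): window [1,5] length 5 -- new best
  Position 6 ('d'): repeat (last at 1), move window start to 2
  Position 6 ('d'): window [2,6] length 5
  Position 7 ('d'): repeat (last at 6), move window start to 7
  Position 7 ('d'): window [7,7] length 1
  Position 8 ('b'): window [7,8] length 2
  Position 9 ('h'): window [7,9] length 3
  Position 10 ('c'): window [7,10] length 4
Longest substring with no repeats: "dfgch" with length 5

5


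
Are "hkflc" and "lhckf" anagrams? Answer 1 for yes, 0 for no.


Strings: "hkflc", "lhckf"
Sorted first:  cfhkl
Sorted second: cfhkl
Sorted forms match => anagrams

1


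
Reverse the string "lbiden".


Input: lbiden
Reading characters right to left:
  Position 5: 'n'
  Position 4: 'e'
  Position 3: 'd'
  Position 2: 'i'
  Position 1: 'b'
  Position 0: 'l'
Reversed: nedibl

nedibl


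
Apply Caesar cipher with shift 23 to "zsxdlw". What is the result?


Caesar cipher: shift "zsxdlw" by 23
  'z' (pos 25) + 23 = pos 22 = 'w'
  's' (pos 18) + 23 = pos 15 = 'p'
  'x' (pos 23) + 23 = pos 20 = 'u'
  'd' (pos 3) + 23 = pos 0 = 'a'
  'l' (pos 11) + 23 = pos 8 = 'i'
  'w' (pos 22) + 23 = pos 19 = 't'
Result: wpuait

wpuait


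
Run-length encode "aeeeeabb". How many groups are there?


Input: aeeeeabb
Scanning for consecutive runs:
  Group 1: 'a' x 1 (positions 0-0)
  Group 2: 'e' x 4 (positions 1-4)
  Group 3: 'a' x 1 (positions 5-5)
  Group 4: 'b' x 2 (positions 6-7)
Total groups: 4

4


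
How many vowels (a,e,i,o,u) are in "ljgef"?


Input: ljgef
Checking each character:
  'l' at position 0: consonant
  'j' at position 1: consonant
  'g' at position 2: consonant
  'e' at position 3: vowel (running total: 1)
  'f' at position 4: consonant
Total vowels: 1

1


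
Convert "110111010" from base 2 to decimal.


Input: "110111010" in base 2
Positional expansion:
  Digit '1' (value 1) x 2^8 = 256
  Digit '1' (value 1) x 2^7 = 128
  Digit '0' (value 0) x 2^6 = 0
  Digit '1' (value 1) x 2^5 = 32
  Digit '1' (value 1) x 2^4 = 16
  Digit '1' (value 1) x 2^3 = 8
  Digit '0' (value 0) x 2^2 = 0
  Digit '1' (value 1) x 2^1 = 2
  Digit '0' (value 0) x 2^0 = 0
Sum = 442

442


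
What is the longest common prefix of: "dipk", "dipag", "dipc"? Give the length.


Words: dipk, dipag, dipc
  Position 0: all 'd' => match
  Position 1: all 'i' => match
  Position 2: all 'p' => match
  Position 3: ('k', 'a', 'c') => mismatch, stop
LCP = "dip" (length 3)

3


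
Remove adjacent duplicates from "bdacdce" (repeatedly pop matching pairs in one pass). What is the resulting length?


Input: bdacdce
Stack-based adjacent duplicate removal:
  Read 'b': push. Stack: b
  Read 'd': push. Stack: bd
  Read 'a': push. Stack: bda
  Read 'c': push. Stack: bdac
  Read 'd': push. Stack: bdacd
  Read 'c': push. Stack: bdacdc
  Read 'e': push. Stack: bdacdce
Final stack: "bdacdce" (length 7)

7


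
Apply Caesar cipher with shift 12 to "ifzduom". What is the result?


Caesar cipher: shift "ifzduom" by 12
  'i' (pos 8) + 12 = pos 20 = 'u'
  'f' (pos 5) + 12 = pos 17 = 'r'
  'z' (pos 25) + 12 = pos 11 = 'l'
  'd' (pos 3) + 12 = pos 15 = 'p'
  'u' (pos 20) + 12 = pos 6 = 'g'
  'o' (pos 14) + 12 = pos 0 = 'a'
  'm' (pos 12) + 12 = pos 24 = 'y'
Result: urlpgay

urlpgay


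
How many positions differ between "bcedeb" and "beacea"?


Comparing "bcedeb" and "beacea" position by position:
  Position 0: 'b' vs 'b' => same
  Position 1: 'c' vs 'e' => DIFFER
  Position 2: 'e' vs 'a' => DIFFER
  Position 3: 'd' vs 'c' => DIFFER
  Position 4: 'e' vs 'e' => same
  Position 5: 'b' vs 'a' => DIFFER
Positions that differ: 4

4


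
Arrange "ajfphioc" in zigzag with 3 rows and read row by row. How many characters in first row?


Zigzag "ajfphioc" into 3 rows:
Placing characters:
  'a' => row 0
  'j' => row 1
  'f' => row 2
  'p' => row 1
  'h' => row 0
  'i' => row 1
  'o' => row 2
  'c' => row 1
Rows:
  Row 0: "ah"
  Row 1: "jpic"
  Row 2: "fo"
First row length: 2

2


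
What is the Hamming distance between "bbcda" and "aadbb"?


Comparing "bbcda" and "aadbb" position by position:
  Position 0: 'b' vs 'a' => differ
  Position 1: 'b' vs 'a' => differ
  Position 2: 'c' vs 'd' => differ
  Position 3: 'd' vs 'b' => differ
  Position 4: 'a' vs 'b' => differ
Total differences (Hamming distance): 5

5


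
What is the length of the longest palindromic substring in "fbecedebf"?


Input: "fbecedebf"
Checking substrings for palindromes:
  [2:5] "ece" (len 3) => palindrome
  [4:7] "ede" (len 3) => palindrome
Longest palindromic substring: "ece" with length 3

3


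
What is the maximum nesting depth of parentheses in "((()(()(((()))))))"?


Input: "((()(()(((()))))))"
Tracking depth:
  Position 0 '(': depth becomes 1
  Position 1 '(': depth becomes 2
  Position 2 '(': depth becomes 3
  Position 3 ')': depth becomes 2
  Position 4 '(': depth becomes 3
  Position 5 '(': depth becomes 4
  Position 6 ')': depth becomes 3
  Position 7 '(': depth becomes 4
  Position 8 '(': depth becomes 5
  Position 9 '(': depth becomes 6
  Position 10 '(': depth becomes 7
  Position 11 ')': depth becomes 6
  Position 12 ')': depth becomes 5
  Position 13 ')': depth becomes 4
  Position 14 ')': depth becomes 3
  Position 15 ')': depth becomes 2
  Position 16 ')': depth becomes 1
  Position 17 ')': depth becomes 0
Maximum depth reached: 7

7


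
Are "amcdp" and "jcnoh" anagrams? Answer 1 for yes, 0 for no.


Strings: "amcdp", "jcnoh"
Sorted first:  acdmp
Sorted second: chjno
Differ at position 0: 'a' vs 'c' => not anagrams

0


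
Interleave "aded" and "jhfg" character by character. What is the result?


Interleaving "aded" and "jhfg":
  Position 0: 'a' from first, 'j' from second => "aj"
  Position 1: 'd' from first, 'h' from second => "dh"
  Position 2: 'e' from first, 'f' from second => "ef"
  Position 3: 'd' from first, 'g' from second => "dg"
Result: ajdhefdg

ajdhefdg


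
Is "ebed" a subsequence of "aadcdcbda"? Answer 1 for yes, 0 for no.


Check if "ebed" is a subsequence of "aadcdcbda"
Greedy scan:
  Position 0 ('a'): no match needed
  Position 1 ('a'): no match needed
  Position 2 ('d'): no match needed
  Position 3 ('c'): no match needed
  Position 4 ('d'): no match needed
  Position 5 ('c'): no match needed
  Position 6 ('b'): no match needed
  Position 7 ('d'): no match needed
  Position 8 ('a'): no match needed
Only matched 0/4 characters => not a subsequence

0


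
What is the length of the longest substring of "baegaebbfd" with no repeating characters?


Input: "baegaebbfd"
Sliding window (track last position of each char):
  Position 0 ('b'): window [0,0] length 1 -- new best
  Position 1 ('a'): window [0,1] length 2 -- new best
  Position 2 ('e'): window [0,2] length 3 -- new best
  Position 3 ('g'): window [0,3] length 4 -- new best
  Position 4 ('a'): repeat (last at 1), move window start to 2
  Position 4 ('a'): window [2,4] length 3
  Position 5 ('e'): repeat (last at 2), move window start to 3
  Position 5 ('e'): window [3,5] length 3
  Position 6 ('b'): window [3,6] length 4
  Position 7 ('b'): repeat (last at 6), move window start to 7
  Position 7 ('b'): window [7,7] length 1
  Position 8 ('f'): window [7,8] length 2
  Position 9 ('d'): window [7,9] length 3
Longest substring with no repeats: "baeg" with length 4

4


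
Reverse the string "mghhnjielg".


Input: mghhnjielg
Reading characters right to left:
  Position 9: 'g'
  Position 8: 'l'
  Position 7: 'e'
  Position 6: 'i'
  Position 5: 'j'
  Position 4: 'n'
  Position 3: 'h'
  Position 2: 'h'
  Position 1: 'g'
  Position 0: 'm'
Reversed: gleijnhhgm

gleijnhhgm


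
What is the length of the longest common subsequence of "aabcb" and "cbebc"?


LCS of "aabcb" and "cbebc"
DP table:
           c    b    e    b    c
      0    0    0    0    0    0
  a   0    0    0    0    0    0
  a   0    0    0    0    0    0
  b   0    0    1    1    1    1
  c   0    1    1    1    1    2
  b   0    1    2    2    2    2
LCS length = dp[5][5] = 2

2


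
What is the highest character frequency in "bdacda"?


Input: bdacda
Character counts:
  'a': 2
  'b': 1
  'c': 1
  'd': 2
Maximum frequency: 2

2


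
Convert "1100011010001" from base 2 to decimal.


Input: "1100011010001" in base 2
Positional expansion:
  Digit '1' (value 1) x 2^12 = 4096
  Digit '1' (value 1) x 2^11 = 2048
  Digit '0' (value 0) x 2^10 = 0
  Digit '0' (value 0) x 2^9 = 0
  Digit '0' (value 0) x 2^8 = 0
  Digit '1' (value 1) x 2^7 = 128
  Digit '1' (value 1) x 2^6 = 64
  Digit '0' (value 0) x 2^5 = 0
  Digit '1' (value 1) x 2^4 = 16
  Digit '0' (value 0) x 2^3 = 0
  Digit '0' (value 0) x 2^2 = 0
  Digit '0' (value 0) x 2^1 = 0
  Digit '1' (value 1) x 2^0 = 1
Sum = 6353

6353


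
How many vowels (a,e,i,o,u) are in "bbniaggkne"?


Input: bbniaggkne
Checking each character:
  'b' at position 0: consonant
  'b' at position 1: consonant
  'n' at position 2: consonant
  'i' at position 3: vowel (running total: 1)
  'a' at position 4: vowel (running total: 2)
  'g' at position 5: consonant
  'g' at position 6: consonant
  'k' at position 7: consonant
  'n' at position 8: consonant
  'e' at position 9: vowel (running total: 3)
Total vowels: 3

3


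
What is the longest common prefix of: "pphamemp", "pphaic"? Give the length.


Words: pphamemp, pphaic
  Position 0: all 'p' => match
  Position 1: all 'p' => match
  Position 2: all 'h' => match
  Position 3: all 'a' => match
  Position 4: ('m', 'i') => mismatch, stop
LCP = "ppha" (length 4)

4


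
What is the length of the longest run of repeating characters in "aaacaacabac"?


Input: "aaacaacabac"
Scanning for longest run:
  Position 1 ('a'): continues run of 'a', length=2
  Position 2 ('a'): continues run of 'a', length=3
  Position 3 ('c'): new char, reset run to 1
  Position 4 ('a'): new char, reset run to 1
  Position 5 ('a'): continues run of 'a', length=2
  Position 6 ('c'): new char, reset run to 1
  Position 7 ('a'): new char, reset run to 1
  Position 8 ('b'): new char, reset run to 1
  Position 9 ('a'): new char, reset run to 1
  Position 10 ('c'): new char, reset run to 1
Longest run: 'a' with length 3

3


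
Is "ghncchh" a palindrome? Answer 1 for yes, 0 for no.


Input: ghncchh
Reversed: hhccnhg
  Compare pos 0 ('g') with pos 6 ('h'): MISMATCH
  Compare pos 1 ('h') with pos 5 ('h'): match
  Compare pos 2 ('n') with pos 4 ('c'): MISMATCH
Result: not a palindrome

0


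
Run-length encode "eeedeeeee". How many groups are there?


Input: eeedeeeee
Scanning for consecutive runs:
  Group 1: 'e' x 3 (positions 0-2)
  Group 2: 'd' x 1 (positions 3-3)
  Group 3: 'e' x 5 (positions 4-8)
Total groups: 3

3


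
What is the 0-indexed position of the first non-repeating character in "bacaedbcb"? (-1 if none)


Input: bacaedbcb
Character frequencies:
  'a': 2
  'b': 3
  'c': 2
  'd': 1
  'e': 1
Scanning left to right for freq == 1:
  Position 0 ('b'): freq=3, skip
  Position 1 ('a'): freq=2, skip
  Position 2 ('c'): freq=2, skip
  Position 3 ('a'): freq=2, skip
  Position 4 ('e'): unique! => answer = 4

4


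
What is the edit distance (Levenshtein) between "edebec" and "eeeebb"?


Computing edit distance: "edebec" -> "eeeebb"
DP table:
           e    e    e    e    b    b
      0    1    2    3    4    5    6
  e   1    0    1    2    3    4    5
  d   2    1    1    2    3    4    5
  e   3    2    1    1    2    3    4
  b   4    3    2    2    2    2    3
  e   5    4    3    2    2    3    3
  c   6    5    4    3    3    3    4
Edit distance = dp[6][6] = 4

4


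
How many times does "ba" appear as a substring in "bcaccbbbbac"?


Searching for "ba" in "bcaccbbbbac"
Scanning each position:
  Position 0: "bc" => no
  Position 1: "ca" => no
  Position 2: "ac" => no
  Position 3: "cc" => no
  Position 4: "cb" => no
  Position 5: "bb" => no
  Position 6: "bb" => no
  Position 7: "bb" => no
  Position 8: "ba" => MATCH
  Position 9: "ac" => no
Total occurrences: 1

1


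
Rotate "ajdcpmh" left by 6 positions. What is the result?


Input: "ajdcpmh", rotate left by 6
First 6 characters: "ajdcpm"
Remaining characters: "h"
Concatenate remaining + first: "h" + "ajdcpm" = "hajdcpm"

hajdcpm


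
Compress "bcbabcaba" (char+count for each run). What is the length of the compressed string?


Input: bcbabcaba
Runs:
  'b' x 1 => "b1"
  'c' x 1 => "c1"
  'b' x 1 => "b1"
  'a' x 1 => "a1"
  'b' x 1 => "b1"
  'c' x 1 => "c1"
  'a' x 1 => "a1"
  'b' x 1 => "b1"
  'a' x 1 => "a1"
Compressed: "b1c1b1a1b1c1a1b1a1"
Compressed length: 18

18


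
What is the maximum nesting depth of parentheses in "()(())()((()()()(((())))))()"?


Input: "()(())()((()()()(((())))))()"
Tracking depth:
  Position 0 '(': depth becomes 1
  Position 1 ')': depth becomes 0
  Position 2 '(': depth becomes 1
  Position 3 '(': depth becomes 2
  Position 4 ')': depth becomes 1
  Position 5 ')': depth becomes 0
  Position 6 '(': depth becomes 1
  Position 7 ')': depth becomes 0
  Position 8 '(': depth becomes 1
  Position 9 '(': depth becomes 2
  Position 10 '(': depth becomes 3
  Position 11 ')': depth becomes 2
  Position 12 '(': depth becomes 3
  Position 13 ')': depth becomes 2
  Position 14 '(': depth becomes 3
  Position 15 ')': depth becomes 2
  Position 16 '(': depth becomes 3
  Position 17 '(': depth becomes 4
  Position 18 '(': depth becomes 5
  Position 19 '(': depth becomes 6
  Position 20 ')': depth becomes 5
  Position 21 ')': depth becomes 4
  Position 22 ')': depth becomes 3
  Position 23 ')': depth becomes 2
  Position 24 ')': depth becomes 1
  Position 25 ')': depth becomes 0
  Position 26 '(': depth becomes 1
  Position 27 ')': depth becomes 0
Maximum depth reached: 6

6


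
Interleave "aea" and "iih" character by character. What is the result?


Interleaving "aea" and "iih":
  Position 0: 'a' from first, 'i' from second => "ai"
  Position 1: 'e' from first, 'i' from second => "ei"
  Position 2: 'a' from first, 'h' from second => "ah"
Result: aieiah

aieiah


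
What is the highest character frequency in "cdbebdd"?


Input: cdbebdd
Character counts:
  'b': 2
  'c': 1
  'd': 3
  'e': 1
Maximum frequency: 3

3


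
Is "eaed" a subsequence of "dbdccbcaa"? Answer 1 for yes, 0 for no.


Check if "eaed" is a subsequence of "dbdccbcaa"
Greedy scan:
  Position 0 ('d'): no match needed
  Position 1 ('b'): no match needed
  Position 2 ('d'): no match needed
  Position 3 ('c'): no match needed
  Position 4 ('c'): no match needed
  Position 5 ('b'): no match needed
  Position 6 ('c'): no match needed
  Position 7 ('a'): no match needed
  Position 8 ('a'): no match needed
Only matched 0/4 characters => not a subsequence

0


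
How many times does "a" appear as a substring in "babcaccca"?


Searching for "a" in "babcaccca"
Scanning each position:
  Position 0: "b" => no
  Position 1: "a" => MATCH
  Position 2: "b" => no
  Position 3: "c" => no
  Position 4: "a" => MATCH
  Position 5: "c" => no
  Position 6: "c" => no
  Position 7: "c" => no
  Position 8: "a" => MATCH
Total occurrences: 3

3


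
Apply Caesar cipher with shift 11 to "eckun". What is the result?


Caesar cipher: shift "eckun" by 11
  'e' (pos 4) + 11 = pos 15 = 'p'
  'c' (pos 2) + 11 = pos 13 = 'n'
  'k' (pos 10) + 11 = pos 21 = 'v'
  'u' (pos 20) + 11 = pos 5 = 'f'
  'n' (pos 13) + 11 = pos 24 = 'y'
Result: pnvfy

pnvfy


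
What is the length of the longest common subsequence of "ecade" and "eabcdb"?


LCS of "ecade" and "eabcdb"
DP table:
           e    a    b    c    d    b
      0    0    0    0    0    0    0
  e   0    1    1    1    1    1    1
  c   0    1    1    1    2    2    2
  a   0    1    2    2    2    2    2
  d   0    1    2    2    2    3    3
  e   0    1    2    2    2    3    3
LCS length = dp[5][6] = 3

3


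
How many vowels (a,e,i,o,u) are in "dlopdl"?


Input: dlopdl
Checking each character:
  'd' at position 0: consonant
  'l' at position 1: consonant
  'o' at position 2: vowel (running total: 1)
  'p' at position 3: consonant
  'd' at position 4: consonant
  'l' at position 5: consonant
Total vowels: 1

1


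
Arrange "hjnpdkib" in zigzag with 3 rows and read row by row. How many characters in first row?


Zigzag "hjnpdkib" into 3 rows:
Placing characters:
  'h' => row 0
  'j' => row 1
  'n' => row 2
  'p' => row 1
  'd' => row 0
  'k' => row 1
  'i' => row 2
  'b' => row 1
Rows:
  Row 0: "hd"
  Row 1: "jpkb"
  Row 2: "ni"
First row length: 2

2


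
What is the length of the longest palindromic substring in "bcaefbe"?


Input: "bcaefbe"
Checking substrings for palindromes:
  No multi-char palindromic substrings found
Longest palindromic substring: "b" with length 1

1
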